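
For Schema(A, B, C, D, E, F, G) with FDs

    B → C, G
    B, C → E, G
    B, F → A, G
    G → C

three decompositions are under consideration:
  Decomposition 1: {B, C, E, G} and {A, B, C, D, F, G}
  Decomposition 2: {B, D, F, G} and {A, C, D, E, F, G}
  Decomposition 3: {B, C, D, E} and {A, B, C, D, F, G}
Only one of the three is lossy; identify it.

Decomposition 2

Decomposition 1: common = {B, C, G}, closure = {B, C, E, G} → lossless.
Decomposition 2: common = {D, F, G}, closure = {C, D, F, G} → lossy.
Decomposition 3: common = {B, C, D}, closure = {B, C, D, E, G} → lossless.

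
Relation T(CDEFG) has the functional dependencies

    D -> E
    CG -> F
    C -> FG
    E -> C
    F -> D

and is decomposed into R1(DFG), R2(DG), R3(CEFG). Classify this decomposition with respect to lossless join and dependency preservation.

lossless and dependency-preserving

Lossless test (chase): Rows 1 and 2 agree on D; apply D→E and equate their E entries. Rows 1 and 2 agree on E; apply E→C and equate their C entries. Rows 1 and 3 agree on F; apply F→D and equate their D entries. Rows 1 and 3 agree on D; apply D→E and equate their E entries. Rows 1 and 2 agree on CG; apply CG→F and equate their F entries. Rows 1 and 3 agree on E; apply E→C and equate their C entries. Row 1 is now all distinguished symbols — the join is lossless.
Dependency preservation: D → E is not contained in any single fragment, but the restricted closure of its left-hand side across the fragments still reaches the right-hand side; the remaining FDs each lie inside some fragment. All dependencies are preserved.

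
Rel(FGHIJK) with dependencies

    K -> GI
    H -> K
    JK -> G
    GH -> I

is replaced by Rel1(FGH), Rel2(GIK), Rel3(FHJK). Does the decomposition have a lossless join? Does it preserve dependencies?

Lossless test (chase): Rows 2 and 3 agree on K; apply K→GI and equate their GI entries. Rows 1 and 3 agree on H; apply H→K and equate their K entries. Rows 1 and 3 agree on GH; apply GH→I and equate their I entries. Row 3 is now all distinguished symbols — the join is lossless.
Dependency preservation: JK → G; GH → I are not contained in any single fragment, but the restricted closure of each left-hand side across the fragments still reaches the right-hand side; the remaining FDs each lie inside some fragment. All dependencies are preserved.

lossless and dependency-preserving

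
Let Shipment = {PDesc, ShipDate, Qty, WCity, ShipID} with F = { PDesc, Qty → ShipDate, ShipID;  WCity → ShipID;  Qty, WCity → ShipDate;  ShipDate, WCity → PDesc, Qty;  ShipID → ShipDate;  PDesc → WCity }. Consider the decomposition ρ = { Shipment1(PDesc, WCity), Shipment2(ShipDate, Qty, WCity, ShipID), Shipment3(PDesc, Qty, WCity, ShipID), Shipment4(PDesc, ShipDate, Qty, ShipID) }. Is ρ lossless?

Yes

Chase test. Columns are PDesc, ShipDate, Qty, WCity, ShipID; row i has aⱼ where attribute j ∈ Shipmenti, else bᵢⱼ.
Initial tableau (one row per fragment):
  row 1: a1 b12 b13 a4 b15
  row 2: b21 a2 a3 a4 a5
  row 3: a1 b32 a3 a4 a5
  row 4: a1 a2 a3 b44 a5
Rows 3 and 4 agree on PDesc, Qty; apply PDesc, Qty→ShipDate, ShipID and equate their ShipDate, ShipID entries.
Rows 1 and 2 agree on WCity; apply WCity→ShipID and equate their ShipID entries.
Rows 2 and 3 agree on ShipDate, WCity; apply ShipDate, WCity→PDesc, Qty and equate their PDesc, Qty entries.
Rows 1 and 2 agree on ShipID; apply ShipID→ShipDate and equate their ShipDate entries.
Rows 1 and 4 agree on PDesc; apply PDesc→WCity and equate their WCity entries.
Rows 1 and 2 agree on ShipDate, WCity; apply ShipDate, WCity→PDesc, Qty and equate their PDesc, Qty entries.
Row 1 is now all distinguished symbols — the join is lossless.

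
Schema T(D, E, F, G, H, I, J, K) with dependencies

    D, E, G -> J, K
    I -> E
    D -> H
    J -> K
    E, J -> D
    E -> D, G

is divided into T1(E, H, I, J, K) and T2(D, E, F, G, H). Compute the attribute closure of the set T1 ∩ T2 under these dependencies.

T1 ∩ T2 = {E, H}.
E → D, G applies, adding D, G
D, E, G → J, K applies, adding J, K
Closure: {D, E, G, H, J, K}.

D, E, G, H, J, K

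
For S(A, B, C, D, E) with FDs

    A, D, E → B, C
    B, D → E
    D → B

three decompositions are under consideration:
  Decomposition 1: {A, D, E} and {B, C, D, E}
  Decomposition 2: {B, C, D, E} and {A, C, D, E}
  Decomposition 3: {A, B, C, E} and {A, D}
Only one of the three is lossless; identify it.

Decomposition 1: common = {D, E}, closure = {B, D, E} → lossy.
Decomposition 2: common = {C, D, E}, closure = {B, C, D, E} → lossless.
Decomposition 3: common = {A}, closure = {A} → lossy.

Decomposition 2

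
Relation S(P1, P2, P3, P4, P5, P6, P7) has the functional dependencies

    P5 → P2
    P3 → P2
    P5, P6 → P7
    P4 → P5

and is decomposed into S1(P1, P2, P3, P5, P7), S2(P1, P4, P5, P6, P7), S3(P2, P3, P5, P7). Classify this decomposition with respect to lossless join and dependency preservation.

lossy but dependency-preserving

Lossless test (chase): Rows 1 and 2 agree on P5; apply P5→P2 and equate their P2 entries. No row becomes fully distinguished — the join is lossy.
Dependency preservation: every FD's attributes lie within a single fragment, so each can be enforced locally — preserved.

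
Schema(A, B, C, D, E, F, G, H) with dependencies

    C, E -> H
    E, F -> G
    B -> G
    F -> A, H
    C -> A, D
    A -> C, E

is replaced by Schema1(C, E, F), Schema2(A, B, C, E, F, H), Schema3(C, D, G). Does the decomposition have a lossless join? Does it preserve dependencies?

Lossless test (chase): Rows 1 and 2 agree on C, E; apply C, E→H and equate their H entries. Rows 1 and 2 agree on E, F; apply E, F→G and equate their G entries. Rows 1 and 2 agree on F; apply F→A, H and equate their A, H entries. Rows 1 and 2 agree on C; apply C→A, D and equate their A, D entries. Rows 1 and 3 agree on C; apply C→A, D and equate their A, D entries. Rows 1 and 3 agree on A; apply A→C, E and equate their C, E entries. Rows 1 and 3 agree on C, E; apply C, E→H and equate their H entries. No row becomes fully distinguished — the join is lossy.
Dependency preservation: the restricted closure of {E, F} across the fragments never reaches {G}, so E, F → G cannot be enforced without a join — not preserved.

lossy and not dependency-preserving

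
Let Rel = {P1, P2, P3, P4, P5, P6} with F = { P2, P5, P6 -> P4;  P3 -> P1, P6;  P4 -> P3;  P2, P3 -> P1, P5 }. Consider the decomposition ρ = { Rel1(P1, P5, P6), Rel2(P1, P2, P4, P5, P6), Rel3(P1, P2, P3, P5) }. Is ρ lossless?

Chase test. Columns are P1, P2, P3, P4, P5, P6; row i has aⱼ where attribute j ∈ Reli, else bᵢⱼ.
Initial tableau (one row per fragment):
  row 1: a1 b12 b13 b14 a5 a6
  row 2: a1 a2 b23 a4 a5 a6
  row 3: a1 a2 a3 b34 a5 b36
No row becomes fully distinguished — the join is lossy.

No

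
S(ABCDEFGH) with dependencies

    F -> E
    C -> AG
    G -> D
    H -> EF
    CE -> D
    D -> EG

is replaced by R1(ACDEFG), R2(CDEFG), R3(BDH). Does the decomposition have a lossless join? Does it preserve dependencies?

lossy and not dependency-preserving

Lossless test (chase): Rows 1 and 2 agree on C; apply C→AG and equate their AG entries. Rows 1 and 3 agree on D; apply D→EG and equate their EG entries. No row becomes fully distinguished — the join is lossy.
Dependency preservation: the restricted closure of {H} across the fragments never reaches {EF}, so H → EF cannot be enforced without a join — not preserved.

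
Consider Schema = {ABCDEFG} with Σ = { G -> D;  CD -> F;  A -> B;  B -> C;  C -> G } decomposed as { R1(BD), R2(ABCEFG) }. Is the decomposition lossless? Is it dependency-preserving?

lossless but not dependency-preserving

Lossless test: (B)⁺ = {BCDFG}, which contains all of one fragment — lossless.
Dependency preservation: the restricted closure of {G} across the fragments never reaches {D}, so G → D cannot be enforced without a join — not preserved.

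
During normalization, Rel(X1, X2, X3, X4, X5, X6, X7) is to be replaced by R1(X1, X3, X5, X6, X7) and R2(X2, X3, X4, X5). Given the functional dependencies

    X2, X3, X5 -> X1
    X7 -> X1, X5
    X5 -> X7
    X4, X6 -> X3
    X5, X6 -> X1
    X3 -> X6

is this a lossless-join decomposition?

Yes

Common attributes: R1 ∩ R2 = {X3, X5}.
Closure of {X3, X5}: X5 → X7 applies, adding X7; X3 → X6 applies, adding X6; X7 → X1, X5 applies, adding X1. So (X3, X5)⁺ = {X1, X3, X5, X6, X7}.
This closure contains every attribute of R1, so R1 ∩ R2 → R1. The join is lossless.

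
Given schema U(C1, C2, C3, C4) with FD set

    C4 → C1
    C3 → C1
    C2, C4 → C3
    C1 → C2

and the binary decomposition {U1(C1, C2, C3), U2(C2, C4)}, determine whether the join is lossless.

No

Common attributes: U1 ∩ U2 = {C2}.
No dependency enlarges {C2}, so (C2)⁺ = {C2}.
The closure contains neither all of U1 = {C1, C2, C3} nor all of U2 = {C2, C4}, so the common attributes are not a superkey of either fragment. The join is lossy.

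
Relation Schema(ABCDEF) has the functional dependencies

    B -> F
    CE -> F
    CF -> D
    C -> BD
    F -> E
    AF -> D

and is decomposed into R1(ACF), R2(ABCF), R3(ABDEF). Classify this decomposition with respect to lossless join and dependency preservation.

Lossless test (chase): Rows 1 and 2 agree on CF; apply CF→D and equate their D entries. Rows 1 and 2 agree on C; apply C→BD and equate their BD entries. Rows 1 and 2 agree on F; apply F→E and equate their E entries. Rows 1 and 3 agree on F; apply F→E and equate their E entries. Rows 1 and 3 agree on AF; apply AF→D and equate their D entries. Row 1 is now all distinguished symbols — the join is lossless.
Dependency preservation: the restricted closure of {CF} across the fragments never reaches {D}, so CF → D cannot be enforced without a join — not preserved.

lossless but not dependency-preserving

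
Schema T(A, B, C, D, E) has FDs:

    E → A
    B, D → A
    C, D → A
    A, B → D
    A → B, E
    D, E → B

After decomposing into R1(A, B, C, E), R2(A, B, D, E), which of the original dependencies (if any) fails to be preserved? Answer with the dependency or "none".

C, D → A

Check C, D → A: no single fragment contains all of {A, C, D}, and the restricted closure of {C, D} across the fragments never reaches {A}.
E → A is preserved.
B, D → A is preserved.
A, B → D is preserved.
A → B, E is preserved.
D, E → B is preserved.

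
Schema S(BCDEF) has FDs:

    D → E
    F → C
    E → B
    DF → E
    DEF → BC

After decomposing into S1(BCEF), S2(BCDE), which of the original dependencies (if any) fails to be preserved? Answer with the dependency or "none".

none

D → E lies within S2.
F → C lies within S1.
E → B lies within S1.
DF → E: restricted closure across fragments reaches E.
DEF → BC: restricted closure across fragments reaches BC.
Every dependency is enforceable on the fragments, so the decomposition is dependency-preserving.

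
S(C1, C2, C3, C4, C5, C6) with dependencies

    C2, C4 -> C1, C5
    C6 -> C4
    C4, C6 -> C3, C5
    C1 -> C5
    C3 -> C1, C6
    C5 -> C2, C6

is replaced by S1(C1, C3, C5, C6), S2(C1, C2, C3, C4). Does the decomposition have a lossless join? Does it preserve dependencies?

Lossless test: (C1, C3)⁺ = {C1, C2, C3, C4, C5, C6}, which contains all of one fragment — lossless.
Dependency preservation: C2, C4 → C1, C5; C6 → C4; C4, C6 → C3, C5; C5 → C2, C6 are not contained in any single fragment, but the restricted closure of each left-hand side across the fragments still reaches the right-hand side; the remaining FDs each lie inside some fragment. All dependencies are preserved.

lossless and dependency-preserving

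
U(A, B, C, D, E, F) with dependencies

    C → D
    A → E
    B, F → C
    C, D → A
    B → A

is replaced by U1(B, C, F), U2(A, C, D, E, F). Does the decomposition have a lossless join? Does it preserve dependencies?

Lossless test: (C, F)⁺ = {A, C, D, E, F}, which contains all of one fragment — lossless.
Dependency preservation: the restricted closure of {B} across the fragments never reaches {A}, so B → A cannot be enforced without a join — not preserved.

lossless but not dependency-preserving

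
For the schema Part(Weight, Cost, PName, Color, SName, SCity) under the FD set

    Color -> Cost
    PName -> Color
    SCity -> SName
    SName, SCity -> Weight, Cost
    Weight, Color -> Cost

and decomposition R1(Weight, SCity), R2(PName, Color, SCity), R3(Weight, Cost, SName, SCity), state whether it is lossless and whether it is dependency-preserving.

lossless but not dependency-preserving

Lossless test (chase): Rows 1 and 2 agree on SCity; apply SCity→SName and equate their SName entries. Rows 1 and 3 agree on SCity; apply SCity→SName and equate their SName entries. Rows 1 and 2 agree on SName, SCity; apply SName, SCity→Weight, Cost and equate their Weight, Cost entries. Rows 1 and 3 agree on SName, SCity; apply SName, SCity→Weight, Cost and equate their Weight, Cost entries. Row 2 is now all distinguished symbols — the join is lossless.
Dependency preservation: the restricted closure of {Color} across the fragments never reaches {Cost}, so Color → Cost cannot be enforced without a join — not preserved.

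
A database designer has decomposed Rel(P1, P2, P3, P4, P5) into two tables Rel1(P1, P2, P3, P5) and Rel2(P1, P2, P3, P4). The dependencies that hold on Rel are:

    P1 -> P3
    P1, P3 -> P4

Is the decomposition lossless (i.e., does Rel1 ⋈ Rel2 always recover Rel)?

Yes

Common attributes: Rel1 ∩ Rel2 = {P1, P2, P3}.
Closure of {P1, P2, P3}: P1, P3 → P4 applies, adding P4. So (P1, P2, P3)⁺ = {P1, P2, P3, P4}.
This closure contains every attribute of Rel2, so Rel1 ∩ Rel2 → Rel2. The join is lossless.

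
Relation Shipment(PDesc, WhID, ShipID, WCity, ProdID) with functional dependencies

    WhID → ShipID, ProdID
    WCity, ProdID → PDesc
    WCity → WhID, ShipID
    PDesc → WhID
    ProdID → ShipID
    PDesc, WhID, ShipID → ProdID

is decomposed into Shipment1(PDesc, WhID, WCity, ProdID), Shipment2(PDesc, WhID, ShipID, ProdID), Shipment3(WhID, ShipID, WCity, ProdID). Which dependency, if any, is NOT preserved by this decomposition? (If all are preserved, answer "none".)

none

WhID → ShipID, ProdID lies within Shipment2.
WCity, ProdID → PDesc lies within Shipment1.
WCity → WhID, ShipID lies within Shipment3.
PDesc → WhID lies within Shipment1.
ProdID → ShipID lies within Shipment2.
PDesc, WhID, ShipID → ProdID lies within Shipment2.
Every dependency is enforceable on the fragments, so the decomposition is dependency-preserving.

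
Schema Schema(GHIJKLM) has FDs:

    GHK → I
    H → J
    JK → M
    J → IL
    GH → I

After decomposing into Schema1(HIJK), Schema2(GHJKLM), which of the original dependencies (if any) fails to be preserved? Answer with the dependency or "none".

GHK → I: restricted closure across fragments reaches I.
H → J lies within Schema1.
JK → M lies within Schema2.
J → IL: restricted closure across fragments reaches IL.
GH → I: restricted closure across fragments reaches I.
Every dependency is enforceable on the fragments, so the decomposition is dependency-preserving.

none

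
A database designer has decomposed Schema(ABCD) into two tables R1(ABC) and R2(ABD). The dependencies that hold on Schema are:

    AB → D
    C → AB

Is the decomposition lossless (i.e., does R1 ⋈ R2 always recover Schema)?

Common attributes: R1 ∩ R2 = {AB}.
Closure of {AB}: AB → D applies, adding D. So (AB)⁺ = {ABD}.
This closure contains every attribute of R2, so R1 ∩ R2 → R2. The join is lossless.

Yes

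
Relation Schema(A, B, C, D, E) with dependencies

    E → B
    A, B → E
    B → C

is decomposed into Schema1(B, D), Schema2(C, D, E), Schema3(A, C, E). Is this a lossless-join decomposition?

Chase test. Columns are A, B, C, D, E; row i has aⱼ where attribute j ∈ Schemai, else bᵢⱼ.
Initial tableau (one row per fragment):
  row 1: b11 a2 b13 a4 b15
  row 2: b21 b22 a3 a4 a5
  row 3: a1 b32 a3 b34 a5
Rows 2 and 3 agree on E; apply E→B and equate their B entries.
No row becomes fully distinguished — the join is lossy.

No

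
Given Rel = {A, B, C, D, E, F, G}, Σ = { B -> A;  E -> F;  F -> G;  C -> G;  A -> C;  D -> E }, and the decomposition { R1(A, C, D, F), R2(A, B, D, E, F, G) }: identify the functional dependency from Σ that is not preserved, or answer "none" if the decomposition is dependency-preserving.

Check C → G: no single fragment contains all of {C, G}, and the restricted closure of {C} across the fragments never reaches {G}.
B → A is preserved.
E → F is preserved.
F → G is preserved.
A → C is preserved.
D → E is preserved.

C -> G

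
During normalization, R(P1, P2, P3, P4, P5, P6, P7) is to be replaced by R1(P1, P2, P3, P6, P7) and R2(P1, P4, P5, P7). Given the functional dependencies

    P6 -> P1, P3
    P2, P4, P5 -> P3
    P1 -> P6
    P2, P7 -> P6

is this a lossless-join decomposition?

No

Common attributes: R1 ∩ R2 = {P1, P7}.
Closure of {P1, P7}: P1 → P6 applies, adding P6; P6 → P1, P3 applies, adding P3. So (P1, P7)⁺ = {P1, P3, P6, P7}.
The closure contains neither all of R1 = {P1, P2, P3, P6, P7} nor all of R2 = {P1, P4, P5, P7}, so the common attributes are not a superkey of either fragment. The join is lossy.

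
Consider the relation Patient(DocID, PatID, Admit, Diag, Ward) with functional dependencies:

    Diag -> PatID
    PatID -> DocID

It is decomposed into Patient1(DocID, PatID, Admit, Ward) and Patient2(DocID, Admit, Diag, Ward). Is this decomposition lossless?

No

Common attributes: Patient1 ∩ Patient2 = {DocID, Admit, Ward}.
No dependency enlarges {DocID, Admit, Ward}, so (DocID, Admit, Ward)⁺ = {DocID, Admit, Ward}.
The closure contains neither all of Patient1 = {DocID, PatID, Admit, Ward} nor all of Patient2 = {DocID, Admit, Diag, Ward}, so the common attributes are not a superkey of either fragment. The join is lossy.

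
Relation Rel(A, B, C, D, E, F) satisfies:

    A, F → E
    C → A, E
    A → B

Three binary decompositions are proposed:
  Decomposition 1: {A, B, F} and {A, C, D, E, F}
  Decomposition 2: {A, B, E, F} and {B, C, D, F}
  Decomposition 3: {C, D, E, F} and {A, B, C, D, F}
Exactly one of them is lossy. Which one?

Decomposition 2

Decomposition 1: common = {A, F}, closure = {A, B, E, F} → lossless.
Decomposition 2: common = {B, F}, closure = {B, F} → lossy.
Decomposition 3: common = {C, D, F}, closure = {A, B, C, D, E, F} → lossless.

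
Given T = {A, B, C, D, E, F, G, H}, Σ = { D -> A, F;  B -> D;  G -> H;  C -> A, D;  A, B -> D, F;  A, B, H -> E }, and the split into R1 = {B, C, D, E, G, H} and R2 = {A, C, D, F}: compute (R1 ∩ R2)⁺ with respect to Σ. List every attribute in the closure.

A, C, D, F

R1 ∩ R2 = {C, D}.
D → A, F applies, adding A, F
Closure: {A, C, D, F}.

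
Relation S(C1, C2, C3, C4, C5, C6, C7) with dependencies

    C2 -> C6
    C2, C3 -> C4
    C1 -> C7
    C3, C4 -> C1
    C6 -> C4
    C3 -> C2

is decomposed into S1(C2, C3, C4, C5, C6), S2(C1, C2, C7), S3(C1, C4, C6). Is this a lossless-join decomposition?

Chase test. Columns are C1, C2, C3, C4, C5, C6, C7; row i has aⱼ where attribute j ∈ Si, else bᵢⱼ.
Initial tableau (one row per fragment):
  row 1: b11 a2 a3 a4 a5 a6 b17
  row 2: a1 a2 b23 b24 b25 b26 a7
  row 3: a1 b32 b33 a4 b35 a6 b37
Rows 1 and 2 agree on C2; apply C2→C6 and equate their C6 entries.
Rows 2 and 3 agree on C1; apply C1→C7 and equate their C7 entries.
Rows 1 and 2 agree on C6; apply C6→C4 and equate their C4 entries.
No row becomes fully distinguished — the join is lossy.

No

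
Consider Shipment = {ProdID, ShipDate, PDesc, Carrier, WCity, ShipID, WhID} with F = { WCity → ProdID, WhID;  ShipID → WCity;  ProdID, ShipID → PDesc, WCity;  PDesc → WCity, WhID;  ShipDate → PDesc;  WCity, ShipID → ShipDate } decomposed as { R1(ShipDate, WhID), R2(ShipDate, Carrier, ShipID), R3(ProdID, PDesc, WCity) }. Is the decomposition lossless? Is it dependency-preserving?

Lossless test (chase): Rows 1 and 2 agree on ShipDate; apply ShipDate→PDesc and equate their PDesc entries. Rows 1 and 2 agree on PDesc; apply PDesc→WCity, WhID and equate their WCity, WhID entries. Rows 1 and 2 agree on WCity; apply WCity→ProdID, WhID and equate their ProdID, WhID entries. No row becomes fully distinguished — the join is lossy.
Dependency preservation: the restricted closure of {WCity} across the fragments never reaches {ProdID, WhID}, so WCity → ProdID, WhID cannot be enforced without a join — not preserved.

lossy and not dependency-preserving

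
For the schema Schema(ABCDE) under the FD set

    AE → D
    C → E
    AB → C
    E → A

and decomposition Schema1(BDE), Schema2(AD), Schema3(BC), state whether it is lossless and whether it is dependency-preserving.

Lossless test (chase): applying each FD to every pair of rows produces no changes in the tableau, so no row becomes fully distinguished — the join is lossy.
Dependency preservation: the restricted closure of {C} across the fragments never reaches {E}, so C → E cannot be enforced without a join — not preserved.

lossy and not dependency-preserving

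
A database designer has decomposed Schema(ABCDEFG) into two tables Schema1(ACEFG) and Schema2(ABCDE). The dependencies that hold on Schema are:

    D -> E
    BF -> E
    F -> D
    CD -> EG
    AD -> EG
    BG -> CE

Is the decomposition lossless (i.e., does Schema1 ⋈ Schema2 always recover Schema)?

Common attributes: Schema1 ∩ Schema2 = {ACE}.
No dependency enlarges {ACE}, so (ACE)⁺ = {ACE}.
The closure contains neither all of Schema1 = {ACEFG} nor all of Schema2 = {ABCDE}, so the common attributes are not a superkey of either fragment. The join is lossy.

No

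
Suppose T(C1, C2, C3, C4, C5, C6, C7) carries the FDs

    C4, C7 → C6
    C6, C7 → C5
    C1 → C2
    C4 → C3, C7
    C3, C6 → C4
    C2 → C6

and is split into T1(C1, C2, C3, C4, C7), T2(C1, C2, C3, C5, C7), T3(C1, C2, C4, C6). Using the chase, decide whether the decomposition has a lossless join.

Yes

Chase test. Columns are C1, C2, C3, C4, C5, C6, C7; row i has aⱼ where attribute j ∈ Ti, else bᵢⱼ.
Initial tableau (one row per fragment):
  row 1: a1 a2 a3 a4 b15 b16 a7
  row 2: a1 a2 a3 b24 a5 b26 a7
  row 3: a1 a2 b33 a4 b35 a6 b37
Rows 1 and 3 agree on C4; apply C4→C3, C7 and equate their C3, C7 entries.
Rows 1 and 2 agree on C2; apply C2→C6 and equate their C6 entries.
Rows 1 and 3 agree on C2; apply C2→C6 and equate their C6 entries.
Rows 1 and 2 agree on C6, C7; apply C6, C7→C5 and equate their C5 entries.
Rows 1 and 3 agree on C6, C7; apply C6, C7→C5 and equate their C5 entries.
Rows 1 and 2 agree on C3, C6; apply C3, C6→C4 and equate their C4 entries.
Row 1 is now all distinguished symbols — the join is lossless.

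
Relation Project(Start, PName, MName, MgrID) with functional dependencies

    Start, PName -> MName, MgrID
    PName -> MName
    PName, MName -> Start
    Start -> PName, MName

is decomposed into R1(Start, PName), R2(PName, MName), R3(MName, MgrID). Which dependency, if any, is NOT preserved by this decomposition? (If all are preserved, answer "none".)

Check Start, PName → MName, MgrID: no single fragment contains all of {Start, PName, MName, MgrID}, and the restricted closure of {Start, PName} across the fragments never reaches {MName, MgrID}.
PName → MName is preserved.
PName, MName → Start is preserved.
Start → PName, MName is preserved.

Start, PName -> MName, MgrID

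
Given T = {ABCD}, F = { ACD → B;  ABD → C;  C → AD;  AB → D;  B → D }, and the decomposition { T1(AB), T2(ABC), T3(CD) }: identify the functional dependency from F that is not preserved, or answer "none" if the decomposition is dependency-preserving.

B → D

Check B → D: no single fragment contains all of {BD}, and the restricted closure of {B} across the fragments never reaches {D}.
ACD → B is preserved.
ABD → C is preserved.
C → AD is preserved.
AB → D is preserved.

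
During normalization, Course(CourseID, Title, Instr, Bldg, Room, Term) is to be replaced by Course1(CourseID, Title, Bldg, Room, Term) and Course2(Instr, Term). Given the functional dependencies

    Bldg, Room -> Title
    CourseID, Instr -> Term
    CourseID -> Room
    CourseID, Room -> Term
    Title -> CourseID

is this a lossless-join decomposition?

Common attributes: Course1 ∩ Course2 = {Term}.
No dependency enlarges {Term}, so (Term)⁺ = {Term}.
The closure contains neither all of Course1 = {CourseID, Title, Bldg, Room, Term} nor all of Course2 = {Instr, Term}, so the common attributes are not a superkey of either fragment. The join is lossy.

No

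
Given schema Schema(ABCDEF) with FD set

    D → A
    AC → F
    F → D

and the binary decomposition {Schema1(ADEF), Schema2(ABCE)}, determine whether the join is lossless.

Common attributes: Schema1 ∩ Schema2 = {AE}.
No dependency enlarges {AE}, so (AE)⁺ = {AE}.
The closure contains neither all of Schema1 = {ADEF} nor all of Schema2 = {ABCE}, so the common attributes are not a superkey of either fragment. The join is lossy.

No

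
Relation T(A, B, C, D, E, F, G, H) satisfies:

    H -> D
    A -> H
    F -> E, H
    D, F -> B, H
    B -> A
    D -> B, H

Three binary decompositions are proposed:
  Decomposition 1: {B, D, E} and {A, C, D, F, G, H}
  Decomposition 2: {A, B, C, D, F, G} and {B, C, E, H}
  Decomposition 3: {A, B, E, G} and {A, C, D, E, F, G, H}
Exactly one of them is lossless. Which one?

Decomposition 1: common = {D}, closure = {A, B, D, H} → lossy.
Decomposition 2: common = {B, C}, closure = {A, B, C, D, H} → lossy.
Decomposition 3: common = {A, E, G}, closure = {A, B, D, E, G, H} → lossless.

Decomposition 3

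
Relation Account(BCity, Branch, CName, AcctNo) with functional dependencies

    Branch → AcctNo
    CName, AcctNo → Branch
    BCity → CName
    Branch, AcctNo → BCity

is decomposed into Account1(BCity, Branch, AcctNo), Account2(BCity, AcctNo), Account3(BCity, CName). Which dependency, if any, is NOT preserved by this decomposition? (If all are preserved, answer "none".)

Check CName, AcctNo → Branch: no single fragment contains all of {Branch, CName, AcctNo}, and the restricted closure of {CName, AcctNo} across the fragments never reaches {Branch}.
Branch → AcctNo is preserved.
BCity → CName is preserved.
Branch, AcctNo → BCity is preserved.

CName, AcctNo → Branch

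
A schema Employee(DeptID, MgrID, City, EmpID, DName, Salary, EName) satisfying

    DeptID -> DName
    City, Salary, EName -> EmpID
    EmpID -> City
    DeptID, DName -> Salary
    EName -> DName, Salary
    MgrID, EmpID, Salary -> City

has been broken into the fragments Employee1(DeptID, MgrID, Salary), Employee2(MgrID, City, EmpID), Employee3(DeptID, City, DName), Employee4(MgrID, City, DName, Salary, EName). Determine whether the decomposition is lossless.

Chase test. Columns are DeptID, MgrID, City, EmpID, DName, Salary, EName; row i has aⱼ where attribute j ∈ Employeei, else bᵢⱼ.
Initial tableau (one row per fragment):
  row 1: a1 a2 b13 b14 b15 a6 b17
  row 2: b21 a2 a3 a4 b25 b26 b27
  row 3: a1 b32 a3 b34 a5 b36 b37
  row 4: b41 a2 a3 b44 a5 a6 a7
Rows 1 and 3 agree on DeptID; apply DeptID→DName and equate their DName entries.
Rows 1 and 3 agree on DeptID, DName; apply DeptID, DName→Salary and equate their Salary entries.
No row becomes fully distinguished — the join is lossy.

No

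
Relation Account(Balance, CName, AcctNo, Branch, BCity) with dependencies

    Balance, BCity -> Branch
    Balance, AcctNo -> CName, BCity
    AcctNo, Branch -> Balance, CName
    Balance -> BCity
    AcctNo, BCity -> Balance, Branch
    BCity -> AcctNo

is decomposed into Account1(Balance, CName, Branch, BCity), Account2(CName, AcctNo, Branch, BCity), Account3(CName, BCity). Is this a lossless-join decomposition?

Yes

Chase test. Columns are Balance, CName, AcctNo, Branch, BCity; row i has aⱼ where attribute j ∈ Accounti, else bᵢⱼ.
Initial tableau (one row per fragment):
  row 1: a1 a2 b13 a4 a5
  row 2: b21 a2 a3 a4 a5
  row 3: b31 a2 b33 b34 a5
Rows 1 and 2 agree on BCity; apply BCity→AcctNo and equate their AcctNo entries.
Rows 1 and 3 agree on BCity; apply BCity→AcctNo and equate their AcctNo entries.
Rows 1 and 2 agree on AcctNo, Branch; apply AcctNo, Branch→Balance, CName and equate their Balance, CName entries.
Rows 1 and 3 agree on AcctNo, BCity; apply AcctNo, BCity→Balance, Branch and equate their Balance, Branch entries.
Row 1 is now all distinguished symbols — the join is lossless.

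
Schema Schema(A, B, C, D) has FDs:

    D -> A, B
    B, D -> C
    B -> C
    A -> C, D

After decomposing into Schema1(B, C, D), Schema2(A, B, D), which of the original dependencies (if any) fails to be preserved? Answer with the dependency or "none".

none

D → A, B lies within Schema2.
B, D → C lies within Schema1.
B → C lies within Schema1.
A → C, D: restricted closure across fragments reaches C, D.
Every dependency is enforceable on the fragments, so the decomposition is dependency-preserving.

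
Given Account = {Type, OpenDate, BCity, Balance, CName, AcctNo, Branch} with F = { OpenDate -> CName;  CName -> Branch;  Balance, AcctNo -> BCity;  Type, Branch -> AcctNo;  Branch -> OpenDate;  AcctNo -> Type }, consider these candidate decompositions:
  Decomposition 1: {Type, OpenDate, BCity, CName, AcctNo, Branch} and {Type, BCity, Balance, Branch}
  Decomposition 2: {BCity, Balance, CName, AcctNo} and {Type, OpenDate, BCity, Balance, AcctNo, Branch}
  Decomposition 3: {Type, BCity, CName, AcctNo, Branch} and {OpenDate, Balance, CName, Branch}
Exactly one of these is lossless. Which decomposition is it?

Decomposition 1: common = {Type, BCity, Branch}, closure = {Type, OpenDate, BCity, CName, AcctNo, Branch} → lossless.
Decomposition 2: common = {BCity, Balance, AcctNo}, closure = {Type, BCity, Balance, AcctNo} → lossy.
Decomposition 3: common = {CName, Branch}, closure = {OpenDate, CName, Branch} → lossy.

Decomposition 1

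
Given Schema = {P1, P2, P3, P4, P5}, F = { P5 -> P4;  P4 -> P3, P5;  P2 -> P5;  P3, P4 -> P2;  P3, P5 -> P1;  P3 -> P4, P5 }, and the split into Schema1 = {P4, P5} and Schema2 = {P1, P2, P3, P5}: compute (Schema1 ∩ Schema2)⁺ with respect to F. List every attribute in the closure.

Schema1 ∩ Schema2 = {P5}.
P5 → P4 applies, adding P4
P4 → P3, P5 applies, adding P3
P3, P4 → P2 applies, adding P2
P3, P5 → P1 applies, adding P1
Closure: {P1, P2, P3, P4, P5}.

P1, P2, P3, P4, P5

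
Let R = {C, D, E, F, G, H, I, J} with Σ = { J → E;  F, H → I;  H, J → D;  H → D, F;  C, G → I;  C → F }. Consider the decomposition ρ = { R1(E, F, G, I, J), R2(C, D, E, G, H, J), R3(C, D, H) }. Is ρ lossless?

Chase test. Columns are C, D, E, F, G, H, I, J; row i has aⱼ where attribute j ∈ Ri, else bᵢⱼ.
Initial tableau (one row per fragment):
  row 1: b11 b12 a3 a4 a5 b16 a7 a8
  row 2: a1 a2 a3 b24 a5 a6 b27 a8
  row 3: a1 a2 b33 b34 b35 a6 b37 b38
Rows 2 and 3 agree on H; apply H→D, F and equate their D, F entries.
Rows 2 and 3 agree on F, H; apply F, H→I and equate their I entries.
No row becomes fully distinguished — the join is lossy.

No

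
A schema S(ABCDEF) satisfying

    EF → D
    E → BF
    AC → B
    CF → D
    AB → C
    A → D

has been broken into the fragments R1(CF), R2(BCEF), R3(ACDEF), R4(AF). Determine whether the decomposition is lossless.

Yes

Chase test. Columns are ABCDEF; row i has aⱼ where attribute j ∈ Ri, else bᵢⱼ.
Initial tableau (one row per fragment):
  row 1: b11 b12 a3 b14 b15 a6
  row 2: b21 a2 a3 b24 a5 a6
  row 3: a1 b32 a3 a4 a5 a6
  row 4: a1 b42 b43 b44 b45 a6
Rows 2 and 3 agree on EF; apply EF→D and equate their D entries.
Rows 2 and 3 agree on E; apply E→BF and equate their BF entries.
Rows 1 and 2 agree on CF; apply CF→D and equate their D entries.
Rows 3 and 4 agree on A; apply A→D and equate their D entries.
Row 3 is now all distinguished symbols — the join is lossless.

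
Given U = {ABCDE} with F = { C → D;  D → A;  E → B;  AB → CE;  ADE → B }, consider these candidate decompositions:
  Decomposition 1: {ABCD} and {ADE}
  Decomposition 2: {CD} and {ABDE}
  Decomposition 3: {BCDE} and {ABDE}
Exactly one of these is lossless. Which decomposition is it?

Decomposition 1: common = {AD}, closure = {AD} → lossy.
Decomposition 2: common = {D}, closure = {AD} → lossy.
Decomposition 3: common = {BDE}, closure = {ABCDE} → lossless.

Decomposition 3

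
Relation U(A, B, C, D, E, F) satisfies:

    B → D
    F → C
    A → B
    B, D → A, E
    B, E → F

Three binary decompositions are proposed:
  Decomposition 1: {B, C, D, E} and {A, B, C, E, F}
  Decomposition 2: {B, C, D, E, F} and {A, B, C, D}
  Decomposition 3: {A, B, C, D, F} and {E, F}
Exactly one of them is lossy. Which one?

Decomposition 3

Decomposition 1: common = {B, C, E}, closure = {A, B, C, D, E, F} → lossless.
Decomposition 2: common = {B, C, D}, closure = {A, B, C, D, E, F} → lossless.
Decomposition 3: common = {F}, closure = {C, F} → lossy.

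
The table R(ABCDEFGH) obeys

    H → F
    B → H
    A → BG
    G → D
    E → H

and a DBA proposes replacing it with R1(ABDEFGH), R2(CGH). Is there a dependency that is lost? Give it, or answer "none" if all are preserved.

none

H → F lies within R1.
B → H lies within R1.
A → BG lies within R1.
G → D lies within R1.
E → H lies within R1.
Every dependency is enforceable on the fragments, so the decomposition is dependency-preserving.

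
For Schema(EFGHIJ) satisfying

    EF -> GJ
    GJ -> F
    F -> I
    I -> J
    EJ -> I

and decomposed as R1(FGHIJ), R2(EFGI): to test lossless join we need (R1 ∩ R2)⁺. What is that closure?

R1 ∩ R2 = {FGI}.
I → J applies, adding J
Closure: {FGIJ}.

FGIJ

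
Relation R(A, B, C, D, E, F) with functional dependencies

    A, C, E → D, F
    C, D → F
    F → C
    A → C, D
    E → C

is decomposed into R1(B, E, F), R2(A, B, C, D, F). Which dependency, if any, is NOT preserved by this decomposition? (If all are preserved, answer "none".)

E → C

Check E → C: no single fragment contains all of {C, E}, and the restricted closure of {E} across the fragments never reaches {C}.
A, C, E → D, F is preserved.
C, D → F is preserved.
F → C is preserved.
A → C, D is preserved.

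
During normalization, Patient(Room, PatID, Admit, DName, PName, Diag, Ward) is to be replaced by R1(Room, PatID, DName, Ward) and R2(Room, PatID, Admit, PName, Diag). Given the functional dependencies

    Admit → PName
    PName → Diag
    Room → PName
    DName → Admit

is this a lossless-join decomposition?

No

Common attributes: R1 ∩ R2 = {Room, PatID}.
Closure of {Room, PatID}: Room → PName applies, adding PName; PName → Diag applies, adding Diag. So (Room, PatID)⁺ = {Room, PatID, PName, Diag}.
The closure contains neither all of R1 = {Room, PatID, DName, Ward} nor all of R2 = {Room, PatID, Admit, PName, Diag}, so the common attributes are not a superkey of either fragment. The join is lossy.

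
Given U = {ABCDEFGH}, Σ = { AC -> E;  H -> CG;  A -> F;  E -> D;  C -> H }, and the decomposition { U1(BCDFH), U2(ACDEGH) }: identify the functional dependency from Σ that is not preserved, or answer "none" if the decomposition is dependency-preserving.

A -> F

Check A → F: no single fragment contains all of {AF}, and the restricted closure of {A} across the fragments never reaches {F}.
AC → E is preserved.
H → CG is preserved.
E → D is preserved.
C → H is preserved.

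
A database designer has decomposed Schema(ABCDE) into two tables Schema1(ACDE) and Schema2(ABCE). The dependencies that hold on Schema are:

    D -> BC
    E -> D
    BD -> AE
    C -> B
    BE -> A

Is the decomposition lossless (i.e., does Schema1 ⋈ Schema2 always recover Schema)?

Common attributes: Schema1 ∩ Schema2 = {ACE}.
Closure of {ACE}: E → D applies, adding D; C → B applies, adding B. So (ACE)⁺ = {ABCDE}.
This closure contains every attribute of Schema1, so Schema1 ∩ Schema2 → Schema1. The join is lossless.

Yes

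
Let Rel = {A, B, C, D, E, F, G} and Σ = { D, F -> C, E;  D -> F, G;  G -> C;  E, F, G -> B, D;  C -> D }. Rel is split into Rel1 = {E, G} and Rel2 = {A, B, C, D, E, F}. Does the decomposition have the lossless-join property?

No

Common attributes: Rel1 ∩ Rel2 = {E}.
No dependency enlarges {E}, so (E)⁺ = {E}.
The closure contains neither all of Rel1 = {E, G} nor all of Rel2 = {A, B, C, D, E, F}, so the common attributes are not a superkey of either fragment. The join is lossy.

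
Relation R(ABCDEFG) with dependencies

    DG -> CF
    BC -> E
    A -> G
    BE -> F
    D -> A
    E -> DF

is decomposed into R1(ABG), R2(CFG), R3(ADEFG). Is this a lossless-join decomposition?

Chase test. Columns are ABCDEFG; row i has aⱼ where attribute j ∈ Ri, else bᵢⱼ.
Initial tableau (one row per fragment):
  row 1: a1 a2 b13 b14 b15 b16 a7
  row 2: b21 b22 a3 b24 b25 a6 a7
  row 3: a1 b32 b33 a4 a5 a6 a7
No row becomes fully distinguished — the join is lossy.

No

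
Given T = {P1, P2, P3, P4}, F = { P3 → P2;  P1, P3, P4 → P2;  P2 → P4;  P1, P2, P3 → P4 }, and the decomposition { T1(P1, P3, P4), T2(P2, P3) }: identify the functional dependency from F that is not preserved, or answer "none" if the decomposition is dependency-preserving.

P2 → P4

Check P2 → P4: no single fragment contains all of {P2, P4}, and the restricted closure of {P2} across the fragments never reaches {P4}.
P3 → P2 is preserved.
P1, P3, P4 → P2 is preserved.
P1, P2, P3 → P4 is preserved.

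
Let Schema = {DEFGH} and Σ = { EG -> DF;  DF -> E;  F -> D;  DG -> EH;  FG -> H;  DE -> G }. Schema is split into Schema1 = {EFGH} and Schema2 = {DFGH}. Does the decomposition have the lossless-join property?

Yes

Common attributes: Schema1 ∩ Schema2 = {FGH}.
Closure of {FGH}: F → D applies, adding D; DG → EH applies, adding E. So (FGH)⁺ = {DEFGH}.
This closure contains every attribute of Schema1, so Schema1 ∩ Schema2 → Schema1. The join is lossless.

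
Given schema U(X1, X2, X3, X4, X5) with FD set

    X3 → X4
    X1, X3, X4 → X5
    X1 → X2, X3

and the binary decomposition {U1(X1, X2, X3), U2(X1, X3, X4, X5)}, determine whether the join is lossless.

Yes

Common attributes: U1 ∩ U2 = {X1, X3}.
Closure of {X1, X3}: X3 → X4 applies, adding X4; X1, X3, X4 → X5 applies, adding X5; X1 → X2, X3 applies, adding X2. So (X1, X3)⁺ = {X1, X2, X3, X4, X5}.
This closure contains every attribute of U1, so U1 ∩ U2 → U1. The join is lossless.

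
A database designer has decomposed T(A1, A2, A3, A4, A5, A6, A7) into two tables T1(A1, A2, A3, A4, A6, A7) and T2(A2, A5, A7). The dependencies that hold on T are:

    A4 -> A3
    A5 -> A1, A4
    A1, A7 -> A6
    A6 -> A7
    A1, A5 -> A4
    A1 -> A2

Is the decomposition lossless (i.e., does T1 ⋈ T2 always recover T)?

No

Common attributes: T1 ∩ T2 = {A2, A7}.
No dependency enlarges {A2, A7}, so (A2, A7)⁺ = {A2, A7}.
The closure contains neither all of T1 = {A1, A2, A3, A4, A6, A7} nor all of T2 = {A2, A5, A7}, so the common attributes are not a superkey of either fragment. The join is lossy.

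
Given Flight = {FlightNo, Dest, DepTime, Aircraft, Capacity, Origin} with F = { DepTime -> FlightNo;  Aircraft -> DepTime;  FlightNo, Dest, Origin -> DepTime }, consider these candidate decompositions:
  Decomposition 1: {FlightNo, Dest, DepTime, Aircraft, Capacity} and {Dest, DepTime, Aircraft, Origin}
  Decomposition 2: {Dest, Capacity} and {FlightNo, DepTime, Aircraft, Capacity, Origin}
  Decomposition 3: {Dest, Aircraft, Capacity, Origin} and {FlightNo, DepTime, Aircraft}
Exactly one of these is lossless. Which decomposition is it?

Decomposition 3

Decomposition 1: common = {Dest, DepTime, Aircraft}, closure = {FlightNo, Dest, DepTime, Aircraft} → lossy.
Decomposition 2: common = {Capacity}, closure = {Capacity} → lossy.
Decomposition 3: common = {Aircraft}, closure = {FlightNo, DepTime, Aircraft} → lossless.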